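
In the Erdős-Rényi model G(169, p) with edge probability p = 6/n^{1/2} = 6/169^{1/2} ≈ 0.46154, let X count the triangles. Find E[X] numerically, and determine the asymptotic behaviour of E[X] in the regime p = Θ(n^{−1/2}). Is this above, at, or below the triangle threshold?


Number of potential triangles: C(169, 3) = 790244.
Each occurs with probability p³ ≈ (0.46154)³ ≈ 9.8315885e-02.
By linearity: E[X] = C(169, 3)·p³ ≈ 790244 · 9.8315885e-02 ≈ 77693.53846.
Since α = 1/2 < 1, p = c/n^{1/2} ≫ 1/n is above the triangle threshold p ~ 1/n. Asymptotically E[X] ~ (c³/6)·n^{3(1−α)} = (6³/6)·n^{1.5} → ∞; triangles are abundant w.h.p.

E[X] ≈ 77693.53846; in regime p = Θ(1/n^{1/2}) E[X] diverges (above the triangle threshold p ~ 1/n).


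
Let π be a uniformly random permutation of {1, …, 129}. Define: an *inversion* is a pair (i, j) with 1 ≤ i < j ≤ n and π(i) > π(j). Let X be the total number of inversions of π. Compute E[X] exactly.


Write X = Σ X_I over the C(129, 2) = 8256 pairs i < j, with X_I the indicator of one inversion.
There are 8256 indicators.
For each fixed pair i < j, the values π(i) and π(j) are two distinct elements of {1, …, 129} in uniformly random order; by symmetry P[π(i) > π(j)] = 1/2.
By linearity: E[X] = 8256 · (1/2) = C(129, 2) · (1/2) = 8256/2 = 4128 ≈ 4128.00000.

E[X] = 4128 = 4128.00000.


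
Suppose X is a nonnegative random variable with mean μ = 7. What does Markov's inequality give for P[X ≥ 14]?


μ = E[X] = 7, a = 14.
Markov: P[X ≥ 14] ≤ μ/a = (7)/14 = 1/2.
Numerically: ≈ 0.500.
(Since a = 14 > μ = 7.000, the bound 1/2 is < 1 and informative.)

P[X ≥ 14] ≤ 1/2 ≈ 0.500.


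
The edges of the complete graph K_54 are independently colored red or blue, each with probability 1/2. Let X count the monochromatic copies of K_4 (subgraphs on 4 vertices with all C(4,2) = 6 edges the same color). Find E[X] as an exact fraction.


Let X = Σ_S X_S over the C(54, 4) = 316251 subsets S of size 4, where X_S = 1 if the K_4 on S is monochromatic.
For a fixed S, the K_4 on S has C(4, 2) = 6 edges. P[all 6 edges red] = (1/2)^6, and likewise for blue, so P[monochromatic] = 2·(1/2)^6 = 2^{1 − 6} = 1/32.
By linearity: E[X] = C(54, 4) · 2^{1 − 6} = 316251 · 1/32 = 316251/32.
Numerically: E[X] ≈ 9882.844.

E[X] = C(54,4)·2^(1−C(4,2)) = 316251/32 ≈ 9882.844.


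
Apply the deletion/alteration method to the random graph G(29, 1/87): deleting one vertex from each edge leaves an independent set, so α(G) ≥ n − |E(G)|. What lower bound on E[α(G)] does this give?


E[|E(G)|] = C(29, 2)·p = 406 · (1/87) = 14/3.
E[α(G)] ≥ n − E[|E(G)|] = 29 − 14/3 = 73/3.
Numerically: ≈ 24.333.
(This is only a lower bound; the true E[α(G)] may be larger.)

E[α(G)] ≥ 73/3 ≈ 24.333.


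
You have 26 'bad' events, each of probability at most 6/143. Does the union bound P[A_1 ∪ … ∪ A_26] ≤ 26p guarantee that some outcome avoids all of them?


Union bound: P[∪_{i=1}^{26} A_i] ≤ Σ_i P[A_i] ≤ 26·p = 26·(6/143) = 12/11.
Numerically: 12/11 ≈ 1.091.
Is 12/11 < 1? NO.
Since the bound 12/11 is ≥ 1, the union bound is uninformative here; it does NOT by itself certify existence.

26·p = 12/11 ≈ 1.091; existence NOT certified by the union bound.


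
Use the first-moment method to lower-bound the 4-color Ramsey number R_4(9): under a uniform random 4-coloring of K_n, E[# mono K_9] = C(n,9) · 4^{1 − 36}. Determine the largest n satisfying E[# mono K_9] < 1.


We need C(n, 9) · 4^{1 − 36} < 1, i.e. C(n, 9) < 4^{36 − 1} = 1180591620717411303424.
Check values of n near the boundary:
  n = 911: C(911, 9) = 1144686900492291197405; 1144686900492291197405 < 1180591620717411303424? YES
  n = 912: C(912, 9) = 1156095740032081475120; 1156095740032081475120 < 1180591620717411303424? YES
  n = 913: C(913, 9) = 1167605542753639808390; 1167605542753639808390 < 1180591620717411303424? YES
  n = 914: C(914, 9) = 1179217089587653905932; 1179217089587653905932 < 1180591620717411303424? YES
  n = 915: C(915, 9) = 1190931166636537885130; 1190931166636537885130 < 1180591620717411303424? NO
The largest n with C(n, 9) < 1180591620717411303424 is n = 914 (where E[X] = 294804272396913476483/295147905179352825856 ≈ 0.999). Hence R_4(9) > 914, i.e. R_4(9) ≥ 915.

Largest n = 914; hence R_4(9) > 914.


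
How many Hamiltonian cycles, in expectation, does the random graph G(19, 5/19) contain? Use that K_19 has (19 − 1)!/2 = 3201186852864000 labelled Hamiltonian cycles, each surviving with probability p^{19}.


K_19 has (19 − 1)!/2 = 3201186852864000 labelled Hamiltonian cycles.
For each such Hamiltonian cycle H, let X_H = 1 if all 19 edges of H are present in G. Then P[X_H = 1] = p^{19} = (5/19)^{19} = 19073486328125/1978419655660313589123979.
By linearity of expectation: E[X] = Σ_H E[X_H] = 3201186852864000 · p^{19} = 3201186852864000 · 19073486328125/1978419655660313589123979 = 61057793671875000000000000000/1978419655660313589123979.
Numerically: E[X] ≈ 3.086e+04.

E[X] = 3201186852864000 · (5/19)^{19} = 61057793671875000000000000000/1978419655660313589123979 ≈ 3.086e+04.


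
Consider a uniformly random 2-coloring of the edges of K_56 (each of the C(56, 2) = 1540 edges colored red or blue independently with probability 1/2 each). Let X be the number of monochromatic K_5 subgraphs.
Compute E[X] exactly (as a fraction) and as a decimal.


Let X = Σ_S X_S over the C(56, 5) = 3819816 subsets S of size 5, where X_S = 1 if the K_5 on S is monochromatic.
For a fixed S, the K_5 on S has C(5, 2) = 10 edges. P[all 10 edges red] = (1/2)^10, and likewise for blue, so P[monochromatic] = 2·(1/2)^10 = 2^{1 − 10} = 1/512.
Summing: E[X] = C(56, 5) · 2^{1 − 10} = 3819816 · 1/512 = 477477/64.
Numerically: E[X] ≈ 7460.57812.

E[X] = C(56,5)·2^(1−C(5,2)) = 477477/64 ≈ 7460.57812.


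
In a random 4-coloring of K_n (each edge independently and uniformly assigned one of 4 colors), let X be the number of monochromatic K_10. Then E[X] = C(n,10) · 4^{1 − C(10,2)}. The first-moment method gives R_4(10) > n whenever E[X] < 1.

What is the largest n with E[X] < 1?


We need C(n, 10) · 4^{1 − 45} < 1, i.e. C(n, 10) < 4^{45 − 1} = 309485009821345068724781056.
Check values of n near the boundary:
  n = 2019: C(2019, 10) = 303322949179835278009229628; 303322949179835278009229628 < 309485009821345068724781056? YES
  n = 2020: C(2020, 10) = 304832018578739931133653656; 304832018578739931133653656 < 309485009821345068724781056? YES
  n = 2021: C(2021, 10) = 306347841644770462864800616; 306347841644770462864800616 < 309485009821345068724781056? YES
  n = 2022: C(2022, 10) = 307870445231474093395937796; 307870445231474093395937796 < 309485009821345068724781056? YES
  n = 2023: C(2023, 10) = 309399856285778485315440716; 309399856285778485315440716 < 309485009821345068724781056? YES
  n = 2024: C(2024, 10) = 310936101848269937576192656; 310936101848269937576192656 < 309485009821345068724781056? NO
  n = 2025: C(2025, 10) = 312479209053472269772600560; 312479209053472269772600560 < 309485009821345068724781056? NO
The largest n with C(n, 10) < 309485009821345068724781056 is n = 2023 (where E[X] = 77349964071444621328860179/77371252455336267181195264 ≈ 0.9997). Hence R_4(10) > 2023, i.e. R_4(10) ≥ 2024.

Largest n = 2023; hence R_4(10) > 2023.


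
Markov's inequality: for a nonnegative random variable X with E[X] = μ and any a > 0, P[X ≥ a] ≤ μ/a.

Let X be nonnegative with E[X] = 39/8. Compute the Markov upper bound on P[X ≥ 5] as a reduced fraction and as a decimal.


μ = E[X] = 39/8, a = 5.
Markov: P[X ≥ 5] ≤ μ/a = (39/8)/5 = 39/40.
Numerically: ≈ 0.97500.
(Since a = 5 > μ = 4.87500, the bound 39/40 is < 1 and informative.)

P[X ≥ 5] ≤ 39/40 ≈ 0.97500.


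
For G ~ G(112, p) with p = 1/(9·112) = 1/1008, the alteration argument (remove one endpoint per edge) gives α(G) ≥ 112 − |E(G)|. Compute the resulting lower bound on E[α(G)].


E[|E(G)|] = C(112, 2)·p = 6216 · (1/1008) = 37/6.
E[α(G)] ≥ n − E[|E(G)|] = 112 − 37/6 = 635/6.
Numerically: ≈ 105.8333.
(This is only a lower bound; the true E[α(G)] may be larger.)

E[α(G)] ≥ 635/6 ≈ 105.8333.


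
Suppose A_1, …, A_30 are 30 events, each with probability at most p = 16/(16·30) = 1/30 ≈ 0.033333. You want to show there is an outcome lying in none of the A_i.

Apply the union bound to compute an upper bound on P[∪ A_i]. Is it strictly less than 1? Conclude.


Union bound: P[∪_{i=1}^{30} A_i] ≤ Σ_i P[A_i] ≤ 30·p = 30·(1/30) = 1.
Numerically: 1 ≈ 1.000000.
Is 1 < 1? NO.
Since the bound 1 is ≥ 1, the union bound is uninformative here; it does NOT by itself certify existence.

30·p = 1 ≈ 1.000000; existence NOT certified by the union bound.


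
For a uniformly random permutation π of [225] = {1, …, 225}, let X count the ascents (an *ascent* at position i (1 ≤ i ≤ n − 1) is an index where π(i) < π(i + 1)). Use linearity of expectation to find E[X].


Write X = Σ X_I over i = 1, …, 224, with X_I the indicator of one ascent.
There are 224 indicators.
For each fixed i, the pair (π(i), π(i+1)) is a uniformly random ordered pair of distinct values from {1, …, 225}; by symmetry P[π(i) < π(i+1)] = 1/2.
By linearity: E[X] = 224 · (1/2) = (225 − 1) · (1/2) = 112 ≈ 112.000.

E[X] = 112 = 112.000.


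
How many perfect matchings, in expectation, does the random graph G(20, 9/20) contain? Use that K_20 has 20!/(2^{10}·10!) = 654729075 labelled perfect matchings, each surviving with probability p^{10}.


K_20 has 20!/(2^{10}·10!) = 654729075 labelled perfect matchings.
For each such perfect matching H, let X_H = 1 if all 10 edges of H are present in G. Then P[X_H = 1] = p^{10} = (9/20)^{10} = 3486784401/10240000000000.
By linearity of expectation: E[X] = Σ_H E[X_H] = 654729075 · p^{10} = 654729075 · 3486784401/10240000000000 = 91315965023646363/409600000000.
Numerically: E[X] ≈ 2.23e+05.

E[X] = 654729075 · (9/20)^{10} = 91315965023646363/409600000000 ≈ 2.23e+05.


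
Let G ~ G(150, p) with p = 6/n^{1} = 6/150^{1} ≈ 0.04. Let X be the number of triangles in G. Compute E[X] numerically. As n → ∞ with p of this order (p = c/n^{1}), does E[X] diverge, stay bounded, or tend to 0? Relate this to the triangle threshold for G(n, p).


Number of potential triangles: C(150, 3) = 551300.
Each occurs with probability p³ ≈ (0.04)³ ≈ 6.40000000e-05.
By linearity: E[X] = C(150, 3)·p³ ≈ 551300 · 6.40000000e-05 ≈ 35.283200.
Here α = 1, so p = 6/n is exactly at the triangle threshold p ~ 1/n. Asymptotically E[X] → c³/6 = 6³/6 = 36 ≈ 36.000000, a bounded constant. In this regime the triangle count is asymptotically Poisson(c³/6).

E[X] ≈ 35.283200; in regime p = Θ(1/n^{1}) E[X] stays bounded (at the triangle threshold p ~ 1/n).


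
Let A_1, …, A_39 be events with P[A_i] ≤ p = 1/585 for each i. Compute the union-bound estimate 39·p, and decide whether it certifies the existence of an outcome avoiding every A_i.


Union bound: P[∪_{i=1}^{39} A_i] ≤ Σ_i P[A_i] ≤ 39·p = 39·(1/585) = 1/15.
Numerically: 1/15 ≈ 0.06667.
Is 1/15 < 1? YES.
Since P[∪ A_i] ≤ 1/15 < 1, the complement has P[∩ A_i^c] ≥ 1 − 1/15 = 14/15 > 0, so some outcome avoids every A_i.

39·p = 1/15 ≈ 0.06667; existence CERTIFIED by the union bound.


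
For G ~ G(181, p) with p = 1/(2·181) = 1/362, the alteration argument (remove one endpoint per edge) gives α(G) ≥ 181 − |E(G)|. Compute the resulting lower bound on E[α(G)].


E[|E(G)|] = C(181, 2)·p = 16290 · (1/362) = 45.
E[α(G)] ≥ n − E[|E(G)|] = 181 − 45 = 136.
Numerically: ≈ 136.0000.
(This is only a lower bound; the true E[α(G)] may be larger.)

E[α(G)] ≥ 136 ≈ 136.0000.


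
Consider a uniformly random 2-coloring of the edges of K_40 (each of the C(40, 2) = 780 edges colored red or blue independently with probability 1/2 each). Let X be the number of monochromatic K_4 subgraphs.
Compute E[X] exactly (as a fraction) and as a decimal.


Let X = Σ_S X_S over the C(40, 4) = 91390 subsets S of size 4, where X_S = 1 if the K_4 on S is monochromatic.
For a fixed S, the K_4 on S has C(4, 2) = 6 edges. P[all 6 edges red] = (1/2)^6, and likewise for blue, so P[monochromatic] = 2·(1/2)^6 = 2^{1 − 6} = 1/32.
By linearity of expectation: E[X] = C(40, 4) · 2^{1 − 6} = 91390 · 1/32 = 45695/16.
Numerically: E[X] ≈ 2855.937500.

E[X] = C(40,4)·2^(1−C(4,2)) = 45695/16 ≈ 2855.937500.


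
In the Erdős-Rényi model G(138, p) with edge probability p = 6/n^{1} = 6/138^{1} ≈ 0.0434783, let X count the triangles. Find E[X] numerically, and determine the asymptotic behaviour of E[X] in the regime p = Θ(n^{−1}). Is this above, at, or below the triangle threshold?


Number of potential triangles: C(138, 3) = 428536.
Each occurs with probability p³ ≈ (0.0434783)³ ≈ 8.21895291e-05.
By linearity: E[X] = C(138, 3)·p³ ≈ 428536 · 8.21895291e-05 ≈ 35.221172.
Here α = 1, so p = 6/n is exactly at the triangle threshold p ~ 1/n. Asymptotically E[X] → c³/6 = 6³/6 = 36 ≈ 36.000000, a bounded constant. In this regime the triangle count is asymptotically Poisson(c³/6).

E[X] ≈ 35.221172; in regime p = Θ(1/n^{1}) E[X] stays bounded (at the triangle threshold p ~ 1/n).


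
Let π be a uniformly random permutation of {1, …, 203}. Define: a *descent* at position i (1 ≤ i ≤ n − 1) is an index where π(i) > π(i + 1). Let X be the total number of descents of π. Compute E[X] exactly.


Write X = Σ X_I over i = 1, …, 202, with X_I the indicator of one descent.
There are 202 indicators.
For each fixed i, the pair (π(i), π(i+1)) is a uniformly random ordered pair of distinct values from {1, …, 203}; by symmetry P[π(i) > π(i+1)] = 1/2.
By linearity: E[X] = 202 · (1/2) = (203 − 1) · (1/2) = 101 ≈ 101.000.

E[X] = 101 = 101.000.


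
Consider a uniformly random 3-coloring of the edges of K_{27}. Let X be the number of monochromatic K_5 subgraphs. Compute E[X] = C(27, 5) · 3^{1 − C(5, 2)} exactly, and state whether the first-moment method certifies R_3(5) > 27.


E[X] = C(27, 5) · 3^{1 − 10} = 80730 · 3^{−9} = 80730/19683.
As a reduced fraction: E[X] = 2990/729 ≈ 4.101509.
Is E[X] < 1? NO.
Since E[X] ≥ 1, the first-moment bound is inconclusive at n = 27; it does NOT by itself certify R_3(5) > 27.

E[X] = 2990/729 ≈ 4.101509; E[X] ≥ 1; first-moment method inconclusive here.


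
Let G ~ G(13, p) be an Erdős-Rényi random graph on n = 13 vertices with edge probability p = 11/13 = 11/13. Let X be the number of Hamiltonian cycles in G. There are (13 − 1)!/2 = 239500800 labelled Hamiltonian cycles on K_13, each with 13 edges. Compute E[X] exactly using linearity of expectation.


K_13 has (13 − 1)!/2 = 239500800 labelled Hamiltonian cycles.
For each such Hamiltonian cycle H, let X_H = 1 if all 13 edges of H are present in G. Then P[X_H = 1] = p^{13} = (11/13)^{13} = 34522712143931/302875106592253.
By linearity: E[X] = Σ_H E[X_H] = 239500800 · p^{13} = 239500800 · 34522712143931/302875106592253 = 8268217176641189644800/302875106592253.
Numerically: E[X] ≈ 2.73e+07.

E[X] = 239500800 · (11/13)^{13} = 8268217176641189644800/302875106592253 ≈ 2.73e+07.


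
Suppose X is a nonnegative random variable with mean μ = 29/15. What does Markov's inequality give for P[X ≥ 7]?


μ = E[X] = 29/15, a = 7.
Markov: P[X ≥ 7] ≤ μ/a = (29/15)/7 = 29/105.
Numerically: ≈ 0.27619.
(Since a = 7 > μ = 1.93333, the bound 29/105 is < 1 and informative.)

P[X ≥ 7] ≤ 29/105 ≈ 0.27619.


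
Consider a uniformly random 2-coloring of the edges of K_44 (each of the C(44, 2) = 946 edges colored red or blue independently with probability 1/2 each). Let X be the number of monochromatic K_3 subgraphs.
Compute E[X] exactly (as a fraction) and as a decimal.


Let X = Σ_S X_S over the C(44, 3) = 13244 subsets S of size 3, where X_S = 1 if the K_3 on S is monochromatic.
For a fixed S, the K_3 on S has C(3, 2) = 3 edges. P[all 3 edges red] = (1/2)^3, and likewise for blue, so P[monochromatic] = 2·(1/2)^3 = 2^{1 − 3} = 1/4.
By linearity: E[X] = C(44, 3) · 2^{1 − 3} = 13244 · 1/4 = 3311.
Numerically: E[X] ≈ 3311.0000.

E[X] = C(44,3)·2^(1−C(3,2)) = 3311 ≈ 3311.0000.


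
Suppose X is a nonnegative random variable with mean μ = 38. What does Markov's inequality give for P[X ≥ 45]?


μ = E[X] = 38, a = 45.
Markov: P[X ≥ 45] ≤ μ/a = (38)/45 = 38/45.
Numerically: ≈ 0.8444.
(Since a = 45 > μ = 38.0000, the bound 38/45 is < 1 and informative.)

P[X ≥ 45] ≤ 38/45 ≈ 0.8444.


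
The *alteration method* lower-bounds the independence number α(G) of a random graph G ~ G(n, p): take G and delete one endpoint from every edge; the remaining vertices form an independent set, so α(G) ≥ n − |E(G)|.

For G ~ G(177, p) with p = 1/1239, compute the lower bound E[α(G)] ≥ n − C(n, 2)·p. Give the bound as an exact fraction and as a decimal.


E[|E(G)|] = C(177, 2)·p = 15576 · (1/1239) = 88/7.
E[α(G)] ≥ n − E[|E(G)|] = 177 − 88/7 = 1151/7.
Numerically: ≈ 164.428571.
(This is only a lower bound; the true E[α(G)] may be larger.)

E[α(G)] ≥ 1151/7 ≈ 164.428571.


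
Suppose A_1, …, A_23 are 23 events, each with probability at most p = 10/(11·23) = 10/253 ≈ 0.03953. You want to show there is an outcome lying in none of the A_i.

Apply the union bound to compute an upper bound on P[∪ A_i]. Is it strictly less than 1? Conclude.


Union bound: P[∪_{i=1}^{23} A_i] ≤ Σ_i P[A_i] ≤ 23·p = 23·(10/253) = 10/11.
Numerically: 10/11 ≈ 0.90909.
Is 10/11 < 1? YES.
Since P[∪ A_i] ≤ 10/11 < 1, the complement has P[∩ A_i^c] ≥ 1 − 10/11 = 1/11 > 0, so some outcome avoids every A_i.

23·p = 10/11 ≈ 0.90909; existence CERTIFIED by the union bound.


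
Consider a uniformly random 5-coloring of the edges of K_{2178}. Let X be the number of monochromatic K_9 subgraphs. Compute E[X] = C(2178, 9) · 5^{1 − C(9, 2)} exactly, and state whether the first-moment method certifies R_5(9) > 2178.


E[X] = C(2178, 9) · 5^{1 − 36} = 2989303896287203303608800 · 5^{−35} = 2989303896287203303608800/2910383045673370361328125.
As a reduced fraction: E[X] = 119572155851488132144352/116415321826934814453125 ≈ 1.0271170.
Is E[X] < 1? NO.
Since E[X] ≥ 1, the first-moment bound is inconclusive at n = 2178; it does NOT by itself certify R_5(9) > 2178.

E[X] = 119572155851488132144352/116415321826934814453125 ≈ 1.0271170; E[X] ≥ 1; first-moment method inconclusive here.


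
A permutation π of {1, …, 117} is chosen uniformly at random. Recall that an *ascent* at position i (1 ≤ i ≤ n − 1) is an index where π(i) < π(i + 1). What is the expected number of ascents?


Write X = Σ X_I over i = 1, …, 116, with X_I the indicator of one ascent.
There are 116 indicators.
For each fixed i, the pair (π(i), π(i+1)) is a uniformly random ordered pair of distinct values from {1, …, 117}; by symmetry P[π(i) < π(i+1)] = 1/2.
By linearity: E[X] = 116 · (1/2) = (117 − 1) · (1/2) = 58 ≈ 58.00000.

E[X] = 58 = 58.00000.


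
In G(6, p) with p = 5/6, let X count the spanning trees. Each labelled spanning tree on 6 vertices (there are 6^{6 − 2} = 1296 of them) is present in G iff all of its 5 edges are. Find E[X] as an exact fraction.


K_6 has 6^{6 − 2} = 1296 labelled spanning trees.
For each such spanning tree H, let X_H = 1 if all 5 edges of H are present in G. Then P[X_H = 1] = p^{5} = (5/6)^{5} = 3125/7776.
By linearity of expectation: E[X] = Σ_H E[X_H] = 1296 · p^{5} = 1296 · 3125/7776 = 3125/6.
Numerically: E[X] ≈ 520.833.

E[X] = 1296 · (5/6)^{5} = 3125/6 ≈ 520.833.


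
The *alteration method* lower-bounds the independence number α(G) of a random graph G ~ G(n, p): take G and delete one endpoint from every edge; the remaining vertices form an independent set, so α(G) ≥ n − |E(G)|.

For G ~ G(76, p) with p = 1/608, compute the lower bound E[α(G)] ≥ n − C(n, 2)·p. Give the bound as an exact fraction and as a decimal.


E[|E(G)|] = C(76, 2)·p = 2850 · (1/608) = 75/16.
E[α(G)] ≥ n − E[|E(G)|] = 76 − 75/16 = 1141/16.
Numerically: ≈ 71.31250.
(This is only a lower bound; the true E[α(G)] may be larger.)

E[α(G)] ≥ 1141/16 ≈ 71.31250.


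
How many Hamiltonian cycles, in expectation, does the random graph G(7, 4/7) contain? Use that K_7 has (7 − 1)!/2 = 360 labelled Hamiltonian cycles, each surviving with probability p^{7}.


K_7 has (7 − 1)!/2 = 360 labelled Hamiltonian cycles.
For each such Hamiltonian cycle H, let X_H = 1 if all 7 edges of H are present in G. Then P[X_H = 1] = p^{7} = (4/7)^{7} = 16384/823543.
By linearity of expectation: E[X] = Σ_H E[X_H] = 360 · p^{7} = 360 · 16384/823543 = 5898240/823543.
Numerically: E[X] ≈ 7.16.

E[X] = 360 · (4/7)^{7} = 5898240/823543 ≈ 7.16.


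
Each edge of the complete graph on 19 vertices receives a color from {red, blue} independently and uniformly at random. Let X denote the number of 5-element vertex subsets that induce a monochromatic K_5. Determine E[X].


Let X = Σ_S X_S over the C(19, 5) = 11628 subsets S of size 5, where X_S = 1 if the K_5 on S is monochromatic.
For a fixed S, the K_5 on S has C(5, 2) = 10 edges. P[all 10 edges red] = (1/2)^10, and likewise for blue, so P[monochromatic] = 2·(1/2)^10 = 2^{1 − 10} = 1/512.
By linearity: E[X] = C(19, 5) · 2^{1 − 10} = 11628 · 1/512 = 2907/128.
Numerically: E[X] ≈ 22.71094.

E[X] = C(19,5)·2^(1−C(5,2)) = 2907/128 ≈ 22.71094.


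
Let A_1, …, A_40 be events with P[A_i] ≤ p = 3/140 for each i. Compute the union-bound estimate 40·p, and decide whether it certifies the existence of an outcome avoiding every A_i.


Union bound: P[∪_{i=1}^{40} A_i] ≤ Σ_i P[A_i] ≤ 40·p = 40·(3/140) = 6/7.
Numerically: 6/7 ≈ 0.8571.
Is 6/7 < 1? YES.
Since P[∪ A_i] ≤ 6/7 < 1, the complement has P[∩ A_i^c] ≥ 1 − 6/7 = 1/7 > 0, so some outcome avoids every A_i.

40·p = 6/7 ≈ 0.8571; existence CERTIFIED by the union bound.


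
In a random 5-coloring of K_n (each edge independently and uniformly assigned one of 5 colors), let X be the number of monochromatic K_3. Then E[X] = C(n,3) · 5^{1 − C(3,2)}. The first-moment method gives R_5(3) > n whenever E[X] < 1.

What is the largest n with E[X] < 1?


We need C(n, 3) · 5^{1 − 3} < 1, i.e. C(n, 3) < 5^{3 − 1} = 25.
Check values of n near the boundary:
  n = 3: C(3, 3) = 1; 1 < 25? YES
  n = 4: C(4, 3) = 4; 4 < 25? YES
  n = 5: C(5, 3) = 10; 10 < 25? YES
  n = 6: C(6, 3) = 20; 20 < 25? YES
  n = 7: C(7, 3) = 35; 35 < 25? NO
  n = 8: C(8, 3) = 56; 56 < 25? NO
  n = 9: C(9, 3) = 84; 84 < 25? NO
The largest n with C(n, 3) < 25 is n = 6 (where E[X] = 4/5 ≈ 0.800000). Hence R_5(3) > 6, i.e. R_5(3) ≥ 7.

Largest n = 6; hence R_5(3) > 6.


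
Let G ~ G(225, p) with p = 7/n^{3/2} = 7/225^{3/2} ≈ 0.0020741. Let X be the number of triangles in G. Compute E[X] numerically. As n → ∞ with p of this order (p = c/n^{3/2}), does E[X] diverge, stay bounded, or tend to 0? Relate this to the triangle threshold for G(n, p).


Number of potential triangles: C(225, 3) = 1873200.
Each occurs with probability p³ ≈ (0.0020741)³ ≈ 8.9222171e-09.
By linearity: E[X] = C(225, 3)·p³ ≈ 1873200 · 8.9222171e-09 ≈ 0.01671.
Since α = 3/2 > 1, p = c/n^{3/2} = o(1/n) is below the triangle threshold p ~ 1/n. Asymptotically E[X] ~ (c³/6)·n^{3(1−α)} = (7³/6)·n^{-1.5} → 0, so by Markov's inequality G has no triangles w.h.p.

E[X] ≈ 0.01671; in regime p = Θ(1/n^{3/2}) E[X] tends to 0 (below the triangle threshold p ~ 1/n).


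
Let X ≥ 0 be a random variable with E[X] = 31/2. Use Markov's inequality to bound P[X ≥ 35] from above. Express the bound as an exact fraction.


μ = E[X] = 31/2, a = 35.
Markov: P[X ≥ 35] ≤ μ/a = (31/2)/35 = 31/70.
Numerically: ≈ 0.443.
(Since a = 35 > μ = 15.500, the bound 31/70 is < 1 and informative.)

P[X ≥ 35] ≤ 31/70 ≈ 0.443.


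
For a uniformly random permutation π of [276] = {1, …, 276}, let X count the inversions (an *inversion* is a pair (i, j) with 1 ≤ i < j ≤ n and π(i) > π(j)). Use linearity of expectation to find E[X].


Write X = Σ X_I over the C(276, 2) = 37950 pairs i < j, with X_I the indicator of one inversion.
There are 37950 indicators.
For each fixed pair i < j, the values π(i) and π(j) are two distinct elements of {1, …, 276} in uniformly random order; by symmetry P[π(i) > π(j)] = 1/2.
By linearity: E[X] = 37950 · (1/2) = C(276, 2) · (1/2) = 37950/2 = 18975 ≈ 18975.0000.

E[X] = 18975 = 18975.0000.


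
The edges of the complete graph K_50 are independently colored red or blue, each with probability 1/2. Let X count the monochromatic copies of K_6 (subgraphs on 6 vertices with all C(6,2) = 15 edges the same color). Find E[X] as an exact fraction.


Let X = Σ_S X_S over the C(50, 6) = 15890700 subsets S of size 6, where X_S = 1 if the K_6 on S is monochromatic.
For a fixed S, the K_6 on S has C(6, 2) = 15 edges. P[all 15 edges red] = (1/2)^15, and likewise for blue, so P[monochromatic] = 2·(1/2)^15 = 2^{1 − 15} = 1/16384.
Summing: E[X] = C(50, 6) · 2^{1 − 15} = 15890700 · 1/16384 = 3972675/4096.
Numerically: E[X] ≈ 969.891357.

E[X] = C(50,6)·2^(1−C(6,2)) = 3972675/4096 ≈ 969.891357.


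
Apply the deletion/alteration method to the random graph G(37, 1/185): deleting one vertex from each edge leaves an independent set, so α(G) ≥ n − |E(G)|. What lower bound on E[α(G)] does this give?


E[|E(G)|] = C(37, 2)·p = 666 · (1/185) = 18/5.
E[α(G)] ≥ n − E[|E(G)|] = 37 − 18/5 = 167/5.
Numerically: ≈ 33.400.
(This is only a lower bound; the true E[α(G)] may be larger.)

E[α(G)] ≥ 167/5 ≈ 33.400.


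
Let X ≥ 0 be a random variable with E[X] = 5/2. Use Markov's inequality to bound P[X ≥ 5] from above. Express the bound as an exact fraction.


μ = E[X] = 5/2, a = 5.
Markov: P[X ≥ 5] ≤ μ/a = (5/2)/5 = 1/2.
Numerically: ≈ 0.5000.
(Since a = 5 > μ = 2.5000, the bound 1/2 is < 1 and informative.)

P[X ≥ 5] ≤ 1/2 ≈ 0.5000.


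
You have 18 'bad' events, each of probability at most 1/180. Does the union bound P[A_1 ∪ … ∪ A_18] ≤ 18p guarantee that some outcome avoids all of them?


Union bound: P[∪_{i=1}^{18} A_i] ≤ Σ_i P[A_i] ≤ 18·p = 18·(1/180) = 1/10.
Numerically: 1/10 ≈ 0.100000.
Is 1/10 < 1? YES.
Since P[∪ A_i] ≤ 1/10 < 1, the complement has P[∩ A_i^c] ≥ 1 − 1/10 = 9/10 > 0, so some outcome avoids every A_i.

18·p = 1/10 ≈ 0.100000; existence CERTIFIED by the union bound.


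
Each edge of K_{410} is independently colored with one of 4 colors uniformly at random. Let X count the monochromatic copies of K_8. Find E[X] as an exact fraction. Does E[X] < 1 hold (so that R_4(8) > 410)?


E[X] = C(410, 8) · 4^{1 − 28} = 18488798173326195 · 4^{−27} = 18488798173326195/18014398509481984.
As a reduced fraction: E[X] = 18488798173326195/18014398509481984 ≈ 1.02633.
Is E[X] < 1? NO.
Since E[X] ≥ 1, the first-moment bound is inconclusive at n = 410; it does NOT by itself certify R_4(8) > 410.

E[X] = 18488798173326195/18014398509481984 ≈ 1.02633; E[X] ≥ 1; first-moment method inconclusive here.


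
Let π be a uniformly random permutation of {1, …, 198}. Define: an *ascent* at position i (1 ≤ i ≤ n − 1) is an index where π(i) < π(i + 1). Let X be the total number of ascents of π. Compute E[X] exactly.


Write X = Σ X_I over i = 1, …, 197, with X_I the indicator of one ascent.
There are 197 indicators.
For each fixed i, the pair (π(i), π(i+1)) is a uniformly random ordered pair of distinct values from {1, …, 198}; by symmetry P[π(i) < π(i+1)] = 1/2.
By linearity: E[X] = 197 · (1/2) = (198 − 1) · (1/2) = 197/2 ≈ 98.5000.

E[X] = 197/2 = 98.5000.


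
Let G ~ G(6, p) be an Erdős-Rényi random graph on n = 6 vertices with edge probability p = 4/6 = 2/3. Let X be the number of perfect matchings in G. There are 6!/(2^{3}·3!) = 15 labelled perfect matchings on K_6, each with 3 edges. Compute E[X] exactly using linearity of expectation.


K_6 has 6!/(2^{3}·3!) = 15 labelled perfect matchings.
For each such perfect matching H, let X_H = 1 if all 3 edges of H are present in G. Then P[X_H = 1] = p^{3} = (2/3)^{3} = 8/27.
By linearity of expectation: E[X] = Σ_H E[X_H] = 15 · p^{3} = 15 · 8/27 = 40/9.
Numerically: E[X] ≈ 4.44.

E[X] = 15 · (2/3)^{3} = 40/9 ≈ 4.44.


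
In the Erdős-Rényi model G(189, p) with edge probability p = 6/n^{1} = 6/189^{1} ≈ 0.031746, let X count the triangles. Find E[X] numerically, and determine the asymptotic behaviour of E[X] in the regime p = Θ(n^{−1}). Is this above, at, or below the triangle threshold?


Number of potential triangles: C(189, 3) = 1107414.
Each occurs with probability p³ ≈ (0.031746)³ ≈ 3.1993985e-05.
By linearity: E[X] = C(189, 3)·p³ ≈ 1107414 · 3.1993985e-05 ≈ 35.43059.
Here α = 1, so p = 6/n is exactly at the triangle threshold p ~ 1/n. Asymptotically E[X] → c³/6 = 6³/6 = 36 ≈ 36.00000, a bounded constant. In this regime the triangle count is asymptotically Poisson(c³/6).

E[X] ≈ 35.43059; in regime p = Θ(1/n^{1}) E[X] stays bounded (at the triangle threshold p ~ 1/n).


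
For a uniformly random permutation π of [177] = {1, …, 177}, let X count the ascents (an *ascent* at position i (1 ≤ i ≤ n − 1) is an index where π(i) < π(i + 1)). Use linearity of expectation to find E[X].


Write X = Σ X_I over i = 1, …, 176, with X_I the indicator of one ascent.
There are 176 indicators.
For each fixed i, the pair (π(i), π(i+1)) is a uniformly random ordered pair of distinct values from {1, …, 177}; by symmetry P[π(i) < π(i+1)] = 1/2.
By linearity: E[X] = 176 · (1/2) = (177 − 1) · (1/2) = 88 ≈ 88.0000.

E[X] = 88 = 88.0000.


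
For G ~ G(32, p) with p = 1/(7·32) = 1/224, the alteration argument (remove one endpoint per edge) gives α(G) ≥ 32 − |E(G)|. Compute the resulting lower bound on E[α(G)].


E[|E(G)|] = C(32, 2)·p = 496 · (1/224) = 31/14.
E[α(G)] ≥ n − E[|E(G)|] = 32 − 31/14 = 417/14.
Numerically: ≈ 29.7857.
(This is only a lower bound; the true E[α(G)] may be larger.)

E[α(G)] ≥ 417/14 ≈ 29.7857.


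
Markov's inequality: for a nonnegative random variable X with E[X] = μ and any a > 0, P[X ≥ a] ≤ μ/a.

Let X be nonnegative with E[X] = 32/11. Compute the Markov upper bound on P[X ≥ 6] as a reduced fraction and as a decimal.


μ = E[X] = 32/11, a = 6.
Markov: P[X ≥ 6] ≤ μ/a = (32/11)/6 = 16/33.
Numerically: ≈ 0.48485.
(Since a = 6 > μ = 2.90909, the bound 16/33 is < 1 and informative.)

P[X ≥ 6] ≤ 16/33 ≈ 0.48485.


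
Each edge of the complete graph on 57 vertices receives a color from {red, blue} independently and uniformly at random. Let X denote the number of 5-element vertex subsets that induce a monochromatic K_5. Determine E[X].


Let X = Σ_S X_S over the C(57, 5) = 4187106 subsets S of size 5, where X_S = 1 if the K_5 on S is monochromatic.
For a fixed S, the K_5 on S has C(5, 2) = 10 edges. P[all 10 edges red] = (1/2)^10, and likewise for blue, so P[monochromatic] = 2·(1/2)^10 = 2^{1 − 10} = 1/512.
Summing: E[X] = C(57, 5) · 2^{1 − 10} = 4187106 · 1/512 = 2093553/256.
Numerically: E[X] ≈ 8177.94141.

E[X] = C(57,5)·2^(1−C(5,2)) = 2093553/256 ≈ 8177.94141.


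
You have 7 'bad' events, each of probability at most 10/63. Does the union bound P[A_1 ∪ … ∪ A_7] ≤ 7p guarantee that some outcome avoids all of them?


Union bound: P[∪_{i=1}^{7} A_i] ≤ Σ_i P[A_i] ≤ 7·p = 7·(10/63) = 10/9.
Numerically: 10/9 ≈ 1.1111111.
Is 10/9 < 1? NO.
Since the bound 10/9 is ≥ 1, the union bound is uninformative here; it does NOT by itself certify existence.

7·p = 10/9 ≈ 1.1111111; existence NOT certified by the union bound.


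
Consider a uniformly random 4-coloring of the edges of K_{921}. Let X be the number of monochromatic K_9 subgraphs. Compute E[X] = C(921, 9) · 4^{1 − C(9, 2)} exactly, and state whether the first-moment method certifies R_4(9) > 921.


E[X] = C(921, 9) · 4^{1 − 36} = 1263413444025789313455 · 4^{−35} = 1263413444025789313455/1180591620717411303424.
As a reduced fraction: E[X] = 1263413444025789313455/1180591620717411303424 ≈ 1.070153.
Is E[X] < 1? NO.
Since E[X] ≥ 1, the first-moment bound is inconclusive at n = 921; it does NOT by itself certify R_4(9) > 921.

E[X] = 1263413444025789313455/1180591620717411303424 ≈ 1.070153; E[X] ≥ 1; first-moment method inconclusive here.


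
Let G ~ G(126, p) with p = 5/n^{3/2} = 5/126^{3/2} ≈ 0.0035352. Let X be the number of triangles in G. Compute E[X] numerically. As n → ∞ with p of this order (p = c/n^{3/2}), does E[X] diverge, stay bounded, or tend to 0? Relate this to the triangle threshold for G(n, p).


Number of potential triangles: C(126, 3) = 325500.
Each occurs with probability p³ ≈ (0.0035352)³ ≈ 4.41817140e-08.
By linearity: E[X] = C(126, 3)·p³ ≈ 325500 · 4.41817140e-08 ≈ 0.014381.
Since α = 3/2 > 1, p = c/n^{3/2} = o(1/n) is below the triangle threshold p ~ 1/n. Asymptotically E[X] ~ (c³/6)·n^{3(1−α)} = (5³/6)·n^{-1.5} → 0, so by Markov's inequality G has no triangles w.h.p.

E[X] ≈ 0.014381; in regime p = Θ(1/n^{3/2}) E[X] tends to 0 (below the triangle threshold p ~ 1/n).


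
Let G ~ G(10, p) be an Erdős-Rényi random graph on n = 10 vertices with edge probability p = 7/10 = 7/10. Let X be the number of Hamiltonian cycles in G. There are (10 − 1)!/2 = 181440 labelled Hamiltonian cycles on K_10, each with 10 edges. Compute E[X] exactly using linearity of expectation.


K_10 has (10 − 1)!/2 = 181440 labelled Hamiltonian cycles.
For each such Hamiltonian cycle H, let X_H = 1 if all 10 edges of H are present in G. Then P[X_H = 1] = p^{10} = (7/10)^{10} = 282475249/10000000000.
Summing the indicators: E[X] = Σ_H E[X_H] = 181440 · p^{10} = 181440 · 282475249/10000000000 = 160163466183/31250000.
Numerically: E[X] ≈ 5.13e+03.

E[X] = 181440 · (7/10)^{10} = 160163466183/31250000 ≈ 5.13e+03.


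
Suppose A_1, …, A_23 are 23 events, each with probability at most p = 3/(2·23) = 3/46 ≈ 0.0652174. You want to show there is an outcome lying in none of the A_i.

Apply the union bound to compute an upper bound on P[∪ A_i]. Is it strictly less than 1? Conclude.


Union bound: P[∪_{i=1}^{23} A_i] ≤ Σ_i P[A_i] ≤ 23·p = 23·(3/46) = 3/2.
Numerically: 3/2 ≈ 1.5000000.
Is 3/2 < 1? NO.
Since the bound 3/2 is ≥ 1, the union bound is uninformative here; it does NOT by itself certify existence.

23·p = 3/2 ≈ 1.5000000; existence NOT certified by the union bound.


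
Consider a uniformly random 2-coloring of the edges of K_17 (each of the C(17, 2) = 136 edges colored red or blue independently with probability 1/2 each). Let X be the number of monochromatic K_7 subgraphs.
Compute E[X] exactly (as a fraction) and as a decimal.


Let X = Σ_S X_S over the C(17, 7) = 19448 subsets S of size 7, where X_S = 1 if the K_7 on S is monochromatic.
For a fixed S, the K_7 on S has C(7, 2) = 21 edges. P[all 21 edges red] = (1/2)^21, and likewise for blue, so P[monochromatic] = 2·(1/2)^21 = 2^{1 − 21} = 1/1048576.
By linearity of expectation: E[X] = C(17, 7) · 2^{1 − 21} = 19448 · 1/1048576 = 2431/131072.
Numerically: E[X] ≈ 0.019.

E[X] = C(17,7)·2^(1−C(7,2)) = 2431/131072 ≈ 0.019.


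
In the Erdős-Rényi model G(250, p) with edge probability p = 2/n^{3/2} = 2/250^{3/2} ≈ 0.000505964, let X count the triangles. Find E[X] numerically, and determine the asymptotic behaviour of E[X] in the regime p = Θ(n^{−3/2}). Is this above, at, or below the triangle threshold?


Number of potential triangles: C(250, 3) = 2573000.
Each occurs with probability p³ ≈ (0.000505964)³ ≈ 1.29526893e-10.
By linearity: E[X] = C(250, 3)·p³ ≈ 2573000 · 1.29526893e-10 ≈ 0.000333.
Since α = 3/2 > 1, p = c/n^{3/2} = o(1/n) is below the triangle threshold p ~ 1/n. Asymptotically E[X] ~ (c³/6)·n^{3(1−α)} = (2³/6)·n^{-1.5} → 0, so by Markov's inequality G has no triangles w.h.p.

E[X] ≈ 0.000333; in regime p = Θ(1/n^{3/2}) E[X] tends to 0 (below the triangle threshold p ~ 1/n).


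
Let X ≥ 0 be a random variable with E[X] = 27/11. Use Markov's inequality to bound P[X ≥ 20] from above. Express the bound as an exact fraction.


μ = E[X] = 27/11, a = 20.
Markov: P[X ≥ 20] ≤ μ/a = (27/11)/20 = 27/220.
Numerically: ≈ 0.123.
(Since a = 20 > μ = 2.455, the bound 27/220 is < 1 and informative.)

P[X ≥ 20] ≤ 27/220 ≈ 0.123.


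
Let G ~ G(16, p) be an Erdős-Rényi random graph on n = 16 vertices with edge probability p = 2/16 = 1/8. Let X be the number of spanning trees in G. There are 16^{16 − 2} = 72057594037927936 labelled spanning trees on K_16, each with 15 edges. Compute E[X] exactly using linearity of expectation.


K_16 has 16^{16 − 2} = 72057594037927936 labelled spanning trees.
For each such spanning tree H, let X_H = 1 if all 15 edges of H are present in G. Then P[X_H = 1] = p^{15} = (1/8)^{15} = 1/35184372088832.
By linearity of expectation: E[X] = Σ_H E[X_H] = 72057594037927936 · p^{15} = 72057594037927936 · 1/35184372088832 = 2048.
Numerically: E[X] ≈ 2048.

E[X] = 72057594037927936 · (1/8)^{15} = 2048 ≈ 2048.


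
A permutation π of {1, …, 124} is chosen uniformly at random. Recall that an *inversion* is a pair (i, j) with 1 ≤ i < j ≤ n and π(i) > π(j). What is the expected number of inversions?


Write X = Σ X_I over the C(124, 2) = 7626 pairs i < j, with X_I the indicator of one inversion.
There are 7626 indicators.
For each fixed pair i < j, the values π(i) and π(j) are two distinct elements of {1, …, 124} in uniformly random order; by symmetry P[π(i) > π(j)] = 1/2.
By linearity: E[X] = 7626 · (1/2) = C(124, 2) · (1/2) = 7626/2 = 3813 ≈ 3813.000.

E[X] = 3813 = 3813.000.


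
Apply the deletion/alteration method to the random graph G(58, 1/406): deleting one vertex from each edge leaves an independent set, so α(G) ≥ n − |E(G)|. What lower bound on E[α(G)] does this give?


E[|E(G)|] = C(58, 2)·p = 1653 · (1/406) = 57/14.
E[α(G)] ≥ n − E[|E(G)|] = 58 − 57/14 = 755/14.
Numerically: ≈ 53.929.
(This is only a lower bound; the true E[α(G)] may be larger.)

E[α(G)] ≥ 755/14 ≈ 53.929.


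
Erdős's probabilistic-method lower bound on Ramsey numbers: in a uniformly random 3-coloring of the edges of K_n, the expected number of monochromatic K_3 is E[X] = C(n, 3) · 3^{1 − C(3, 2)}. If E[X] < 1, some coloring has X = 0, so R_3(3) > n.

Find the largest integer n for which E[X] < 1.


We need C(n, 3) · 3^{1 − 3} < 1, i.e. C(n, 3) < 3^{3 − 1} = 9.
Check values of n near the boundary:
  n = 3: C(3, 3) = 1; 1 < 9? YES
  n = 4: C(4, 3) = 4; 4 < 9? YES
  n = 5: C(5, 3) = 10; 10 < 9? NO
The largest n with C(n, 3) < 9 is n = 4 (where E[X] = 4/9 ≈ 0.4444444). Hence R_3(3) > 4, i.e. R_3(3) ≥ 5.

Largest n = 4; hence R_3(3) > 4.


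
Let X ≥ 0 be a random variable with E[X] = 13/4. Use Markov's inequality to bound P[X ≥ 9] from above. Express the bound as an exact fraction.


μ = E[X] = 13/4, a = 9.
Markov: P[X ≥ 9] ≤ μ/a = (13/4)/9 = 13/36.
Numerically: ≈ 0.3611.
(Since a = 9 > μ = 3.2500, the bound 13/36 is < 1 and informative.)

P[X ≥ 9] ≤ 13/36 ≈ 0.3611.


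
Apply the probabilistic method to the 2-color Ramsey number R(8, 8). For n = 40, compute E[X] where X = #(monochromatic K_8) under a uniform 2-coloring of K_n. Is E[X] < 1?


E[X] = C(40, 8) · 2^{1 − 28} = 76904685 · 2^{−27} = 76904685/134217728.
As a reduced fraction: E[X] = 76904685/134217728 ≈ 0.5730.
Is E[X] < 1? YES.
Since E[X] < 1, there exists a 2-coloring of K_{40} with no monochromatic K_8; hence R(8, 8) > 40.

E[X] = 76904685/134217728 ≈ 0.5730; E[X] < 1, so R(8, 8) > 40.


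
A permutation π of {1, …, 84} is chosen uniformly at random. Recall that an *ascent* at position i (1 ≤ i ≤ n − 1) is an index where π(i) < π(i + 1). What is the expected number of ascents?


Write X = Σ X_I over i = 1, …, 83, with X_I the indicator of one ascent.
There are 83 indicators.
For each fixed i, the pair (π(i), π(i+1)) is a uniformly random ordered pair of distinct values from {1, …, 84}; by symmetry P[π(i) < π(i+1)] = 1/2.
By linearity: E[X] = 83 · (1/2) = (84 − 1) · (1/2) = 83/2 ≈ 41.5000.

E[X] = 83/2 = 41.5000.
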